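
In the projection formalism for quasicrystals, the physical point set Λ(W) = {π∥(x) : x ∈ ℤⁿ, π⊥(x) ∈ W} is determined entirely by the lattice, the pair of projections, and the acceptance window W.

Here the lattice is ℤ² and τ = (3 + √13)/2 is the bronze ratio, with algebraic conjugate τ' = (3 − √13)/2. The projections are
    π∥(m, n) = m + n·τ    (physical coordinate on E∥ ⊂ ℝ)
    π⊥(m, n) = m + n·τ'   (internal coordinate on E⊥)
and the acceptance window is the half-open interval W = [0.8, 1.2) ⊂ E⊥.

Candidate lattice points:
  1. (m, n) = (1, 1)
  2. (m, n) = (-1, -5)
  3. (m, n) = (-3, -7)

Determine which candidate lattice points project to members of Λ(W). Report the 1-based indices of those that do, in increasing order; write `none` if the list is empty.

τ' = (3−√13)/2 ≈ -0.3028.
#1 (1,1): internal coord 1 + (1)·τ' = +0.6972; +0.6972 ∉ [0.8, 1.2) → out
#2 (-1,-5): internal coord -1 + (-5)·τ' = +0.5139; +0.5139 ∉ [0.8, 1.2) → out
#3 (-3,-7): internal coord -3 + (-7)·τ' = -0.8806; -0.8806 ∉ [0.8, 1.2) → out

none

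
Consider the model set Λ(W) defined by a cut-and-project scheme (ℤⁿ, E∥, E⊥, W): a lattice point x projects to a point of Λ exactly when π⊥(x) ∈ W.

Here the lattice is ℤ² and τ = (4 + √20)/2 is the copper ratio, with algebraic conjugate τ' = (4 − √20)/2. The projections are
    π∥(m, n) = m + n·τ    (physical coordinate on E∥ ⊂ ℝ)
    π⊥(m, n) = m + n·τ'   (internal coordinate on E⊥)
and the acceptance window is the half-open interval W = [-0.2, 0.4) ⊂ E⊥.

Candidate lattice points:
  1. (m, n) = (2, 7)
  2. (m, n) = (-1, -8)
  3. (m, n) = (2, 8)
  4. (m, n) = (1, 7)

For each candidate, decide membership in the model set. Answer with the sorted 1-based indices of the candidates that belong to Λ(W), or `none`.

Numerically τ ≈ 4.23607 and τ' = −1/τ ≈ -0.23607.
[1] lift (2,7): star map gives 0.34752; window check -0.2 ≤ 0.34752 < 0.4 is true → IN Λ
[2] lift (-1,-8): star map gives 0.88854; window check -0.2 ≤ 0.88854 < 0.4 is false → out
[3] lift (2,8): star map gives 0.11146; window check -0.2 ≤ 0.11146 < 0.4 is true → IN Λ
[4] lift (1,7): star map gives -0.65248; window check -0.2 ≤ -0.65248 < 0.4 is false → out

1, 3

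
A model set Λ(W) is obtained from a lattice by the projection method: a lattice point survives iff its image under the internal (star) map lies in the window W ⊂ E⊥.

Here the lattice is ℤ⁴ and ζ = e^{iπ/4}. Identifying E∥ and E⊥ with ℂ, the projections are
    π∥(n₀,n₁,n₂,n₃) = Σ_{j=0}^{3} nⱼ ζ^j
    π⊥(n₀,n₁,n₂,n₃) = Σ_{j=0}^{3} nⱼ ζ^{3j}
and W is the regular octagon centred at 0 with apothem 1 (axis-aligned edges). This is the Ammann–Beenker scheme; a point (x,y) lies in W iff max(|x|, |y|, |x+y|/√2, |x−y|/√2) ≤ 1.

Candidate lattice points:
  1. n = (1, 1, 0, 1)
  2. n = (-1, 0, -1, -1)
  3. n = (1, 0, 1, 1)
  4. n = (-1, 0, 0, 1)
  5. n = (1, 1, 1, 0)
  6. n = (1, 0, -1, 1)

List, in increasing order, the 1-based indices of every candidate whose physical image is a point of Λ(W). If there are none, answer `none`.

4, 5

π⊥(n) = n₀ + n₁ζ³ + n₂ζ⁶ + n₃ζ⁹ where ζ = e^{iπ/4}.
candidate 1: n = (1, 1, 0, 1) → π⊥ ≈ (+1.0000, +1.4142); max(|x|,|y|,|x±y|/√2) = 1.7071 > 1 ⇒ ∉ W
candidate 2: n = (-1, 0, -1, -1) → π⊥ ≈ (-1.7071, +0.2929); max(|x|,|y|,|x±y|/√2) = 1.7071 > 1 ⇒ ∉ W
candidate 3: n = (1, 0, 1, 1) → π⊥ ≈ (+1.7071, -0.2929); max(|x|,|y|,|x±y|/√2) = 1.7071 > 1 ⇒ ∉ W
candidate 4: n = (-1, 0, 0, 1) → π⊥ ≈ (-0.2929, +0.7071); max(|x|,|y|,|x±y|/√2) = 0.7071 ≤ 1 ⇒ ∈ W
candidate 5: n = (1, 1, 1, 0) → π⊥ ≈ (+0.2929, -0.2929); max(|x|,|y|,|x±y|/√2) = 0.4142 ≤ 1 ⇒ ∈ W
candidate 6: n = (1, 0, -1, 1) → π⊥ ≈ (+1.7071, +1.7071); max(|x|,|y|,|x±y|/√2) = 2.4142 > 1 ⇒ ∉ W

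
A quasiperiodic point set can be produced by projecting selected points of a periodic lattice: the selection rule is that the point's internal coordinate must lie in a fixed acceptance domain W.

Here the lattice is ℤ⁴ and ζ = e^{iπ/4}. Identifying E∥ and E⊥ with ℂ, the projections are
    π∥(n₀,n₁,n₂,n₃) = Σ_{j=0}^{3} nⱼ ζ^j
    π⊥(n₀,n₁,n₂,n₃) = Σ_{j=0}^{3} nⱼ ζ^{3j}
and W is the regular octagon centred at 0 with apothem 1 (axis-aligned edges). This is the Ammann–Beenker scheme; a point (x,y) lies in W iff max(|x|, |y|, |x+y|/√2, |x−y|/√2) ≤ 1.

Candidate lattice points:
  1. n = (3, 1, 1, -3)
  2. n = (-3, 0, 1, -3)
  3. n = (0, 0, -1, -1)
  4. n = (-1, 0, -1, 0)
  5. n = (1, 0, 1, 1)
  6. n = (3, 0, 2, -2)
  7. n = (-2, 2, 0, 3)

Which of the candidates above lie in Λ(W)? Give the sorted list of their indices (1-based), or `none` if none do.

Internal map: ζ^{3j} for j=0..3 gives (1,0), (−√2/2,√2/2), (0,−1), (√2/2,√2/2).
#1 (3, 1, 1, -3): internal (0.17157, -2.41421); octagon support 2.41421 vs apothem 1 → ∉ W
#2 (-3, 0, 1, -3): internal (-5.12132, -3.12132); octagon support 5.82843 vs apothem 1 → ∉ W
#3 (0, 0, -1, -1): internal (-0.70711, 0.29289); octagon support 0.70711 vs apothem 1 → ∈ W
#4 (-1, 0, -1, 0): internal (-1.00000, 1.00000); octagon support 1.41421 vs apothem 1 → ∉ W
#5 (1, 0, 1, 1): internal (1.70711, -0.29289); octagon support 1.70711 vs apothem 1 → ∉ W
#6 (3, 0, 2, -2): internal (1.58579, -3.41421); octagon support 3.53553 vs apothem 1 → ∉ W
#7 (-2, 2, 0, 3): internal (-1.29289, 3.53553); octagon support 3.53553 vs apothem 1 → ∉ W

3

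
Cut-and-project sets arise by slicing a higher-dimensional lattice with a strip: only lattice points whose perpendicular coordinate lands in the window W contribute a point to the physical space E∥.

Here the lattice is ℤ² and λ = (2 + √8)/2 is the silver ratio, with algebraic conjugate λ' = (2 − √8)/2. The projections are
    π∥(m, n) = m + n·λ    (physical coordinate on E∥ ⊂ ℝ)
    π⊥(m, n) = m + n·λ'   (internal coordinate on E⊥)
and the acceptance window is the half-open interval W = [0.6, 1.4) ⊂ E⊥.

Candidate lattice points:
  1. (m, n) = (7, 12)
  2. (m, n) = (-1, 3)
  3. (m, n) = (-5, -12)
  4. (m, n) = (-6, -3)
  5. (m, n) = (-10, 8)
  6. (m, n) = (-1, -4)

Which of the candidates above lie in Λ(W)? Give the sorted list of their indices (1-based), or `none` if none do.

Compute λ' = (2−√8)/2 = -0.414214, so π⊥(m,n) = m -0.414214·n.
#1 (7,12): internal coord 7 + (12)·λ' = +2.029437; +2.029437 ∉ [0.6, 1.4) → out
#2 (-1,3): internal coord -1 + (3)·λ' = -2.242641; -2.242641 ∉ [0.6, 1.4) → out
#3 (-5,-12): internal coord -5 + (-12)·λ' = -0.029437; -0.029437 ∉ [0.6, 1.4) → out
#4 (-6,-3): internal coord -6 + (-3)·λ' = -4.757359; -4.757359 ∉ [0.6, 1.4) → out
#5 (-10,8): internal coord -10 + (8)·λ' = -13.313708; -13.313708 ∉ [0.6, 1.4) → out
#6 (-1,-4): internal coord -1 + (-4)·λ' = +0.656854; +0.656854 ∈ [0.6, 1.4) → IN Λ

6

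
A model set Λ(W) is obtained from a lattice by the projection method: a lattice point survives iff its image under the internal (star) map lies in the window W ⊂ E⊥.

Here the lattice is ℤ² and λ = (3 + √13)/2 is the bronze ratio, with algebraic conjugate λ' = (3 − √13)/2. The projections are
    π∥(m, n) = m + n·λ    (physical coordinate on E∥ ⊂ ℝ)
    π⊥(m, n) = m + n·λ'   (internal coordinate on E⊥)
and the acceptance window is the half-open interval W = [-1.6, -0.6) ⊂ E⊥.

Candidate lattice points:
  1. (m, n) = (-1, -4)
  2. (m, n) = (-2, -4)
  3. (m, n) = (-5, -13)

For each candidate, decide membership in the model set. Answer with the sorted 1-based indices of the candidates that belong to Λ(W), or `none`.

2, 3

Numerically λ ≈ 3.302776 and λ' = −1/λ ≈ -0.302776.
candidate 1: (m,n)=(-1,-4) → π∥ = -1-4·λ ≈ -14.211103, π⊥ = -1-4·λ' ≈ 0.211103 ∉ [-1.6, -0.6) ⇒ out
candidate 2: (m,n)=(-2,-4) → π∥ = -2-4·λ ≈ -15.211103, π⊥ = -2-4·λ' ≈ -0.788897 ∈ [-1.6, -0.6) ⇒ IN Λ
candidate 3: (m,n)=(-5,-13) → π∥ = -5-13·λ ≈ -47.936083, π⊥ = -5-13·λ' ≈ -1.063917 ∈ [-1.6, -0.6) ⇒ IN Λ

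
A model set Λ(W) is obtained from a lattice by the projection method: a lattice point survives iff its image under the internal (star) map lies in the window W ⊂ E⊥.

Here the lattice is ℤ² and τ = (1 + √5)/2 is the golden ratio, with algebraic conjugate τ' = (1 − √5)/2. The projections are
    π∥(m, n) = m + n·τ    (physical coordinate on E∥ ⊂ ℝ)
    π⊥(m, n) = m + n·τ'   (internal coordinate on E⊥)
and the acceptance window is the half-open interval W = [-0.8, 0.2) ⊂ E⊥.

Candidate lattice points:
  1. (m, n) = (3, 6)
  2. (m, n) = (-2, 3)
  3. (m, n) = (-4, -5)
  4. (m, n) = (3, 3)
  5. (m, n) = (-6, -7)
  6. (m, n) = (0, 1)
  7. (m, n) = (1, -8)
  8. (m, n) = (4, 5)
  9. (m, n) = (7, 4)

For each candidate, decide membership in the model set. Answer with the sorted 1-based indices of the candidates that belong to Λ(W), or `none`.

1, 6

Numerically τ ≈ 1.6180 and τ' = −1/τ ≈ -0.6180.
candidate 1: (m,n)=(3,6) → π∥ = 3+6·τ ≈ 12.7082, π⊥ = 3+6·τ' ≈ -0.7082 ∈ [-0.8, 0.2) ⇒ IN Λ
candidate 2: (m,n)=(-2,3) → π∥ = -2+3·τ ≈ 2.8541, π⊥ = -2+3·τ' ≈ -3.8541 ∉ [-0.8, 0.2) ⇒ out
candidate 3: (m,n)=(-4,-5) → π∥ = -4-5·τ ≈ -12.0902, π⊥ = -4-5·τ' ≈ -0.9098 ∉ [-0.8, 0.2) ⇒ out
candidate 4: (m,n)=(3,3) → π∥ = 3+3·τ ≈ 7.8541, π⊥ = 3+3·τ' ≈ 1.1459 ∉ [-0.8, 0.2) ⇒ out
candidate 5: (m,n)=(-6,-7) → π∥ = -6-7·τ ≈ -17.3262, π⊥ = -6-7·τ' ≈ -1.6738 ∉ [-0.8, 0.2) ⇒ out
candidate 6: (m,n)=(0,1) → π∥ = 0+1·τ ≈ 1.6180, π⊥ = 0+1·τ' ≈ -0.6180 ∈ [-0.8, 0.2) ⇒ IN Λ
candidate 7: (m,n)=(1,-8) → π∥ = 1-8·τ ≈ -11.9443, π⊥ = 1-8·τ' ≈ 5.9443 ∉ [-0.8, 0.2) ⇒ out
candidate 8: (m,n)=(4,5) → π∥ = 4+5·τ ≈ 12.0902, π⊥ = 4+5·τ' ≈ 0.9098 ∉ [-0.8, 0.2) ⇒ out
candidate 9: (m,n)=(7,4) → π∥ = 7+4·τ ≈ 13.4721, π⊥ = 7+4·τ' ≈ 4.5279 ∉ [-0.8, 0.2) ⇒ out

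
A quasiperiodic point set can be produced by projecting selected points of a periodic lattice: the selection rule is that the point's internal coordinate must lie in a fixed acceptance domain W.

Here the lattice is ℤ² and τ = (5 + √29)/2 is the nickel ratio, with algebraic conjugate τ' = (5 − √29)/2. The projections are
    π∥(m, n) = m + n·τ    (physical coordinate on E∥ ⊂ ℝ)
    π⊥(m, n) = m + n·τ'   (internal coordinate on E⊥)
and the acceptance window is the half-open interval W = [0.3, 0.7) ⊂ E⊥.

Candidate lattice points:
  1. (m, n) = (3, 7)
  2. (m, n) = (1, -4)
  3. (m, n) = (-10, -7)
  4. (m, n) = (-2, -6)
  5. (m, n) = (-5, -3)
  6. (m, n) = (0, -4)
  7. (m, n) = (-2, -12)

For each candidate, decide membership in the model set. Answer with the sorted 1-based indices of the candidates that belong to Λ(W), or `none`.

7

Compute τ' = (5−√29)/2 = -0.1926, so π⊥(m,n) = m -0.1926·n.
[1] lift (3,7): star map gives 1.6519; window check 0.3 ≤ 1.6519 < 0.7 is false → out
[2] lift (1,-4): star map gives 1.7703; window check 0.3 ≤ 1.7703 < 0.7 is false → out
[3] lift (-10,-7): star map gives -8.6519; window check 0.3 ≤ -8.6519 < 0.7 is false → out
[4] lift (-2,-6): star map gives -0.8445; window check 0.3 ≤ -0.8445 < 0.7 is false → out
[5] lift (-5,-3): star map gives -4.4223; window check 0.3 ≤ -4.4223 < 0.7 is false → out
[6] lift (0,-4): star map gives 0.7703; window check 0.3 ≤ 0.7703 < 0.7 is false → out
[7] lift (-2,-12): star map gives 0.3110; window check 0.3 ≤ 0.3110 < 0.7 is true → IN Λ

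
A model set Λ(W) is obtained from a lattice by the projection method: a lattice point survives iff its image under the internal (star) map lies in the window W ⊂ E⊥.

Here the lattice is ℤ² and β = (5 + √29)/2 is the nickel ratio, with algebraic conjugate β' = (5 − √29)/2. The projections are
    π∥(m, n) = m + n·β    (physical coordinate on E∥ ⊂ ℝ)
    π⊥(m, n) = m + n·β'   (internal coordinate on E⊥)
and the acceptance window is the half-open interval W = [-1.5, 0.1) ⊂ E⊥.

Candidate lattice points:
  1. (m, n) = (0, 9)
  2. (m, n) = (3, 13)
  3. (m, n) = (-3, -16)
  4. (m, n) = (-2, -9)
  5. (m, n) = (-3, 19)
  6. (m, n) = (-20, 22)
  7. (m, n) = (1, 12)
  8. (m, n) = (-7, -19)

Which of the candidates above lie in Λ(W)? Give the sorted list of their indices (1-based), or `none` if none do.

Numerically β ≈ 5.19258 and β' = −1/β ≈ -0.19258.
[1] lift (0,9): star map gives -1.73324; window check -1.5 ≤ -1.73324 < 0.1 is false → out
[2] lift (3,13): star map gives 0.49643; window check -1.5 ≤ 0.49643 < 0.1 is false → out
[3] lift (-3,-16): star map gives 0.08132; window check -1.5 ≤ 0.08132 < 0.1 is true → IN Λ
[4] lift (-2,-9): star map gives -0.26676; window check -1.5 ≤ -0.26676 < 0.1 is true → IN Λ
[5] lift (-3,19): star map gives -6.65907; window check -1.5 ≤ -6.65907 < 0.1 is false → out
[6] lift (-20,22): star map gives -24.23681; window check -1.5 ≤ -24.23681 < 0.1 is false → out
[7] lift (1,12): star map gives -1.31099; window check -1.5 ≤ -1.31099 < 0.1 is true → IN Λ
[8] lift (-7,-19): star map gives -3.34093; window check -1.5 ≤ -3.34093 < 0.1 is false → out

3, 4, 7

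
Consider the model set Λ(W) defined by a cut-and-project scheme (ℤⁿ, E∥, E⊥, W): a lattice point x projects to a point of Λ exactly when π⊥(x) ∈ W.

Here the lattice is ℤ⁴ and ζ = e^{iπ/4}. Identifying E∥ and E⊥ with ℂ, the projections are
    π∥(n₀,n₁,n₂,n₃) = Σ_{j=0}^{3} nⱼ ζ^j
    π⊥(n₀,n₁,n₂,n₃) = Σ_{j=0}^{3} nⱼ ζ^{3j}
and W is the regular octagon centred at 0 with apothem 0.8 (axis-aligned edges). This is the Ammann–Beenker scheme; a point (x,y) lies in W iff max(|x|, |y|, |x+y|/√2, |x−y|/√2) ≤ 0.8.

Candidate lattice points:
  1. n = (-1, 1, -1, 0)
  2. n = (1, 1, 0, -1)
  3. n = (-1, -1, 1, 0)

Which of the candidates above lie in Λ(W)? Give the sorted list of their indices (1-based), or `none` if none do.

Internal map: ζ^{3j} for j=0..3 gives (1,0), (−√2/2,√2/2), (0,−1), (√2/2,√2/2).
#1 (-1, 1, -1, 0): internal (-1.707107, 1.707107); octagon support 2.414214 vs apothem 0.8 → ∉ W
#2 (1, 1, 0, -1): internal (-0.414214, 0.000000); octagon support 0.414214 vs apothem 0.8 → ∈ W
#3 (-1, -1, 1, 0): internal (-0.292893, -1.707107); octagon support 1.707107 vs apothem 0.8 → ∉ W

2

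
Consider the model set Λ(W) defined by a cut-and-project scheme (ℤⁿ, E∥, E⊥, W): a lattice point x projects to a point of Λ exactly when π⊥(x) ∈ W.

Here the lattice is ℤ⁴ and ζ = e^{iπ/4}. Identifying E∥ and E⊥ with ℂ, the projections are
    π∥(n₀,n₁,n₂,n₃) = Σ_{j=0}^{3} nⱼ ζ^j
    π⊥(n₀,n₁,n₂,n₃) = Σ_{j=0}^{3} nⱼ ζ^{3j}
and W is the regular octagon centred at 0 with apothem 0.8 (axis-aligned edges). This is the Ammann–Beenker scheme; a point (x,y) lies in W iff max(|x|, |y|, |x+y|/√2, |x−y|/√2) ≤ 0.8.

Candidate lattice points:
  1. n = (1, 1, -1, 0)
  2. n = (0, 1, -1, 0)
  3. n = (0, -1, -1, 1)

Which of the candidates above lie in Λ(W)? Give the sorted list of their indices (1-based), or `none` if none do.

π⊥(n) = n₀ + n₁ζ³ + n₂ζ⁶ + n₃ζ⁹ where ζ = e^{iπ/4}.
#1 (1, 1, -1, 0): internal (0.292893, 1.707107); octagon support 1.707107 vs apothem 0.8 → ∉ W
#2 (0, 1, -1, 0): internal (-0.707107, 1.707107); octagon support 1.707107 vs apothem 0.8 → ∉ W
#3 (0, -1, -1, 1): internal (1.414214, 1.000000); octagon support 1.707107 vs apothem 0.8 → ∉ W

none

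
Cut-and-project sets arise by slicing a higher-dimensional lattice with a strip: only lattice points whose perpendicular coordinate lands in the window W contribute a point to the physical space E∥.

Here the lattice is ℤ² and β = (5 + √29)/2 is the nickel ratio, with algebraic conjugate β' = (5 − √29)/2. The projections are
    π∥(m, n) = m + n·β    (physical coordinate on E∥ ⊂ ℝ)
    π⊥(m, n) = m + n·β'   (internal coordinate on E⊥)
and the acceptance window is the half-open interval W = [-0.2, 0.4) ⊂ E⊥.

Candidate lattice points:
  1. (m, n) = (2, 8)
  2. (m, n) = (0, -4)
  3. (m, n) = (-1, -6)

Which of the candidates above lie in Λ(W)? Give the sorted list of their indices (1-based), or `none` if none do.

Numerically β ≈ 5.1926 and β' = −1/β ≈ -0.1926.
#1 (2,8): internal coord 2 + (8)·β' = +0.4593; +0.4593 ∉ [-0.2, 0.4) → out
#2 (0,-4): internal coord 0 + (-4)·β' = +0.7703; +0.7703 ∉ [-0.2, 0.4) → out
#3 (-1,-6): internal coord -1 + (-6)·β' = +0.1555; +0.1555 ∈ [-0.2, 0.4) → IN Λ

3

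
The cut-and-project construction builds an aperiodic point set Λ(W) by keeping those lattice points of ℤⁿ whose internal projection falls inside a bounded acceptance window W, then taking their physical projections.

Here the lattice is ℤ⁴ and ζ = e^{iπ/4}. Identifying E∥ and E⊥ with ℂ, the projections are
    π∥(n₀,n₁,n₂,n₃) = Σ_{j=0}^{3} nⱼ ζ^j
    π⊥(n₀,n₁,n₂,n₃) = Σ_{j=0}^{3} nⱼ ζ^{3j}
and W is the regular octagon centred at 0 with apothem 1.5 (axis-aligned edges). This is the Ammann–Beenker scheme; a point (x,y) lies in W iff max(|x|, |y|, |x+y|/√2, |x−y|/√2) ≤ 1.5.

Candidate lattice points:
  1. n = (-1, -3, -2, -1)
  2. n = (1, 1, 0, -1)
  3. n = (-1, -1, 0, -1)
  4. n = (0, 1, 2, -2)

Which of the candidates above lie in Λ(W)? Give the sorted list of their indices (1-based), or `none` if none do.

1, 2

With ζ = e^{iπ/4} the internal vectors are ζ^0,ζ^3,ζ^6,ζ^9.
#1 (-1, -3, -2, -1): internal (0.414214, -0.828427); octagon support 0.878680 vs apothem 1.5 → ∈ W
#2 (1, 1, 0, -1): internal (-0.414214, 0.000000); octagon support 0.414214 vs apothem 1.5 → ∈ W
#3 (-1, -1, 0, -1): internal (-1.000000, -1.414214); octagon support 1.707107 vs apothem 1.5 → ∉ W
#4 (0, 1, 2, -2): internal (-2.121320, -2.707107); octagon support 3.414214 vs apothem 1.5 → ∉ W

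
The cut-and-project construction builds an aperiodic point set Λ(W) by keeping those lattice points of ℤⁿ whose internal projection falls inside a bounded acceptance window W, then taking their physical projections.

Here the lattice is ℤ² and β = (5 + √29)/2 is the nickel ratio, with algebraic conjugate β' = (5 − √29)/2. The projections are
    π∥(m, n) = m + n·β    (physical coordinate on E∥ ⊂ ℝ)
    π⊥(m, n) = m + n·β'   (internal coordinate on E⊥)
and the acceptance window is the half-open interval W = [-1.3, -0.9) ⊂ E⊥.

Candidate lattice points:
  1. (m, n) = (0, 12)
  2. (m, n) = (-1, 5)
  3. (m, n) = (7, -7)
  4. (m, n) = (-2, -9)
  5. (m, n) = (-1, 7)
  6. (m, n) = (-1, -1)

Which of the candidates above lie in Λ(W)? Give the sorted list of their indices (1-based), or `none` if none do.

none

Numerically β ≈ 5.192582 and β' = −1/β ≈ -0.192582.
#1 (0,12): internal coord 0 + (12)·β' = -2.310989; -2.310989 ∉ [-1.3, -0.9) → out
#2 (-1,5): internal coord -1 + (5)·β' = -1.962912; -1.962912 ∉ [-1.3, -0.9) → out
#3 (7,-7): internal coord 7 + (-7)·β' = +8.348077; +8.348077 ∉ [-1.3, -0.9) → out
#4 (-2,-9): internal coord -2 + (-9)·β' = -0.266758; -0.266758 ∉ [-1.3, -0.9) → out
#5 (-1,7): internal coord -1 + (7)·β' = -2.348077; -2.348077 ∉ [-1.3, -0.9) → out
#6 (-1,-1): internal coord -1 + (-1)·β' = -0.807418; -0.807418 ∉ [-1.3, -0.9) → out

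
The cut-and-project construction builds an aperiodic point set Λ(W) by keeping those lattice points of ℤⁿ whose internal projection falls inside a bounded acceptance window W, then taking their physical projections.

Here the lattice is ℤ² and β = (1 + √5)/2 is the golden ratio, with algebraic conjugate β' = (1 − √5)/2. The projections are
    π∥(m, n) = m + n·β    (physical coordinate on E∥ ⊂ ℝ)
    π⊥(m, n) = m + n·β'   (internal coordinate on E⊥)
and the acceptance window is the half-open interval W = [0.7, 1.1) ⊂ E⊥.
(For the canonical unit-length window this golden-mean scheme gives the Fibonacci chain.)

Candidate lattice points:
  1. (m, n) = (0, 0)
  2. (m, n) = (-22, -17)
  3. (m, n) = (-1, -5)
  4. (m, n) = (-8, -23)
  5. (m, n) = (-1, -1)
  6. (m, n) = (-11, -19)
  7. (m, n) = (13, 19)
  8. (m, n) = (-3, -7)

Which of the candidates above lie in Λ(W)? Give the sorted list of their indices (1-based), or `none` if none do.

6

β' = (1−√5)/2 ≈ -0.6180.
candidate 1: (m,n)=(0,0) → π∥ = 0+0·β ≈ 0.0000, π⊥ = 0+0·β' ≈ 0.0000 ∉ [0.7, 1.1) ⇒ out
candidate 2: (m,n)=(-22,-17) → π∥ = -22-17·β ≈ -49.5066, π⊥ = -22-17·β' ≈ -11.4934 ∉ [0.7, 1.1) ⇒ out
candidate 3: (m,n)=(-1,-5) → π∥ = -1-5·β ≈ -9.0902, π⊥ = -1-5·β' ≈ 2.0902 ∉ [0.7, 1.1) ⇒ out
candidate 4: (m,n)=(-8,-23) → π∥ = -8-23·β ≈ -45.2148, π⊥ = -8-23·β' ≈ 6.2148 ∉ [0.7, 1.1) ⇒ out
candidate 5: (m,n)=(-1,-1) → π∥ = -1-1·β ≈ -2.6180, π⊥ = -1-1·β' ≈ -0.3820 ∉ [0.7, 1.1) ⇒ out
candidate 6: (m,n)=(-11,-19) → π∥ = -11-19·β ≈ -41.7426, π⊥ = -11-19·β' ≈ 0.7426 ∈ [0.7, 1.1) ⇒ IN Λ
candidate 7: (m,n)=(13,19) → π∥ = 13+19·β ≈ 43.7426, π⊥ = 13+19·β' ≈ 1.2574 ∉ [0.7, 1.1) ⇒ out
candidate 8: (m,n)=(-3,-7) → π∥ = -3-7·β ≈ -14.3262, π⊥ = -3-7·β' ≈ 1.3262 ∉ [0.7, 1.1) ⇒ out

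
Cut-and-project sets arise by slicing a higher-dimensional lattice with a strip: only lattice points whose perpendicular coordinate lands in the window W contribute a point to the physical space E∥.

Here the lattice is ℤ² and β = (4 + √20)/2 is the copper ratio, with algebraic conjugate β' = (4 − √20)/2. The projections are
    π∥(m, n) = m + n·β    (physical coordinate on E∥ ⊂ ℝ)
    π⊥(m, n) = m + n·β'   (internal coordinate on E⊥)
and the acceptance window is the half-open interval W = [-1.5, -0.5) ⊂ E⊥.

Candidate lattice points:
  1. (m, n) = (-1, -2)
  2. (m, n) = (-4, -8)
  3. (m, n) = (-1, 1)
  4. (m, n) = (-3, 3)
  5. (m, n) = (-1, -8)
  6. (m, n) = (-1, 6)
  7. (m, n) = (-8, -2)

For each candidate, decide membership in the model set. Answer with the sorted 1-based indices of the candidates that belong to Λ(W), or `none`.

Compute β' = (4−√20)/2 = -0.236068, so π⊥(m,n) = m -0.236068·n.
#1 (-1,-2): internal coord -1 + (-2)·β' = -0.527864; -0.527864 ∈ [-1.5, -0.5) → IN Λ
#2 (-4,-8): internal coord -4 + (-8)·β' = -2.111456; -2.111456 ∉ [-1.5, -0.5) → out
#3 (-1,1): internal coord -1 + (1)·β' = -1.236068; -1.236068 ∈ [-1.5, -0.5) → IN Λ
#4 (-3,3): internal coord -3 + (3)·β' = -3.708204; -3.708204 ∉ [-1.5, -0.5) → out
#5 (-1,-8): internal coord -1 + (-8)·β' = +0.888544; +0.888544 ∉ [-1.5, -0.5) → out
#6 (-1,6): internal coord -1 + (6)·β' = -2.416408; -2.416408 ∉ [-1.5, -0.5) → out
#7 (-8,-2): internal coord -8 + (-2)·β' = -7.527864; -7.527864 ∉ [-1.5, -0.5) → out

1, 3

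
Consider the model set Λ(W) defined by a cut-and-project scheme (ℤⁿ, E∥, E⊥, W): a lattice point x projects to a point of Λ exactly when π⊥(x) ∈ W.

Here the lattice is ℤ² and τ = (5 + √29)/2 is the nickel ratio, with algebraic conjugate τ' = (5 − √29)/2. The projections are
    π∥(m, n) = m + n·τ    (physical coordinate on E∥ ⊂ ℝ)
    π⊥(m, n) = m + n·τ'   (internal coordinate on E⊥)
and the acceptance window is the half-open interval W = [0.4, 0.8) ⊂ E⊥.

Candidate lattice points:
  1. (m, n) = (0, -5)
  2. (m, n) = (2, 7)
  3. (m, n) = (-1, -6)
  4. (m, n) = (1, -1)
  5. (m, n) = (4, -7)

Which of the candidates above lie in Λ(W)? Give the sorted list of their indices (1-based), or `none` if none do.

τ' = (5−√29)/2 ≈ -0.19258.
candidate 1: (m,n)=(0,-5) → π∥ = 0-5·τ ≈ -25.96291, π⊥ = 0-5·τ' ≈ 0.96291 ∉ [0.4, 0.8) ⇒ out
candidate 2: (m,n)=(2,7) → π∥ = 2+7·τ ≈ 38.34808, π⊥ = 2+7·τ' ≈ 0.65192 ∈ [0.4, 0.8) ⇒ IN Λ
candidate 3: (m,n)=(-1,-6) → π∥ = -1-6·τ ≈ -32.15549, π⊥ = -1-6·τ' ≈ 0.15549 ∉ [0.4, 0.8) ⇒ out
candidate 4: (m,n)=(1,-1) → π∥ = 1-1·τ ≈ -4.19258, π⊥ = 1-1·τ' ≈ 1.19258 ∉ [0.4, 0.8) ⇒ out
candidate 5: (m,n)=(4,-7) → π∥ = 4-7·τ ≈ -32.34808, π⊥ = 4-7·τ' ≈ 5.34808 ∉ [0.4, 0.8) ⇒ out

2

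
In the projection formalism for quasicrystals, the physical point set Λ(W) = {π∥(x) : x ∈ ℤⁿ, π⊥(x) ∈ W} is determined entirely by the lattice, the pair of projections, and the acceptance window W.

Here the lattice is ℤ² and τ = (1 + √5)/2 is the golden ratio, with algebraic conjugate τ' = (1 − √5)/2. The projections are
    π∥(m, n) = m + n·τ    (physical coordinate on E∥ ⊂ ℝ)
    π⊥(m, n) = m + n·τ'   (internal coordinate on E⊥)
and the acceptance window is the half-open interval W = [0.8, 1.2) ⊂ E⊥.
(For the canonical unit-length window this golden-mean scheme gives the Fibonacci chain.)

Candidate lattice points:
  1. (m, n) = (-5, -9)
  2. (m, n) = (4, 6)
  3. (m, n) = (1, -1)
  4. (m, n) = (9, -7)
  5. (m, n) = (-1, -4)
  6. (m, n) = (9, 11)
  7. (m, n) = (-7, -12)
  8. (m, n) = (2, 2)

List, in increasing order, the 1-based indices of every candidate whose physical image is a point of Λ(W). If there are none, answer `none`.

Numerically τ ≈ 1.6180 and τ' = −1/τ ≈ -0.6180.
candidate 1: (m,n)=(-5,-9) → π∥ = -5-9·τ ≈ -19.5623, π⊥ = -5-9·τ' ≈ 0.5623 ∉ [0.8, 1.2) ⇒ out
candidate 2: (m,n)=(4,6) → π∥ = 4+6·τ ≈ 13.7082, π⊥ = 4+6·τ' ≈ 0.2918 ∉ [0.8, 1.2) ⇒ out
candidate 3: (m,n)=(1,-1) → π∥ = 1-1·τ ≈ -0.6180, π⊥ = 1-1·τ' ≈ 1.6180 ∉ [0.8, 1.2) ⇒ out
candidate 4: (m,n)=(9,-7) → π∥ = 9-7·τ ≈ -2.3262, π⊥ = 9-7·τ' ≈ 13.3262 ∉ [0.8, 1.2) ⇒ out
candidate 5: (m,n)=(-1,-4) → π∥ = -1-4·τ ≈ -7.4721, π⊥ = -1-4·τ' ≈ 1.4721 ∉ [0.8, 1.2) ⇒ out
candidate 6: (m,n)=(9,11) → π∥ = 9+11·τ ≈ 26.7984, π⊥ = 9+11·τ' ≈ 2.2016 ∉ [0.8, 1.2) ⇒ out
candidate 7: (m,n)=(-7,-12) → π∥ = -7-12·τ ≈ -26.4164, π⊥ = -7-12·τ' ≈ 0.4164 ∉ [0.8, 1.2) ⇒ out
candidate 8: (m,n)=(2,2) → π∥ = 2+2·τ ≈ 5.2361, π⊥ = 2+2·τ' ≈ 0.7639 ∉ [0.8, 1.2) ⇒ out

none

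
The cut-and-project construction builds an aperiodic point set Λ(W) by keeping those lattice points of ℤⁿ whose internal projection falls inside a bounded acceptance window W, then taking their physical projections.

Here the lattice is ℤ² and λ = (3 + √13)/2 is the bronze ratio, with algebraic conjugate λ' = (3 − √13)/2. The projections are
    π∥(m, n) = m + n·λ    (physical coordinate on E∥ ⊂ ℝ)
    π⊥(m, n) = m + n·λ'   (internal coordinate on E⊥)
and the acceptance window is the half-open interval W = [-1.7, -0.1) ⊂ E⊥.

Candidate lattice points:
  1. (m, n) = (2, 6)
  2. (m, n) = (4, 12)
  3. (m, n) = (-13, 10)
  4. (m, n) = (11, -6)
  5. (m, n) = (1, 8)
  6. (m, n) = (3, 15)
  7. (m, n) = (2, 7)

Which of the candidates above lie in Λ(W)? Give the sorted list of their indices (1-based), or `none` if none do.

λ' = (3−√13)/2 ≈ -0.3028.
[1] lift (2,6): star map gives 0.1833; window check -1.7 ≤ 0.1833 < -0.1 is false → out
[2] lift (4,12): star map gives 0.3667; window check -1.7 ≤ 0.3667 < -0.1 is false → out
[3] lift (-13,10): star map gives -16.0278; window check -1.7 ≤ -16.0278 < -0.1 is false → out
[4] lift (11,-6): star map gives 12.8167; window check -1.7 ≤ 12.8167 < -0.1 is false → out
[5] lift (1,8): star map gives -1.4222; window check -1.7 ≤ -1.4222 < -0.1 is true → IN Λ
[6] lift (3,15): star map gives -1.5416; window check -1.7 ≤ -1.5416 < -0.1 is true → IN Λ
[7] lift (2,7): star map gives -0.1194; window check -1.7 ≤ -0.1194 < -0.1 is true → IN Λ

5, 6, 7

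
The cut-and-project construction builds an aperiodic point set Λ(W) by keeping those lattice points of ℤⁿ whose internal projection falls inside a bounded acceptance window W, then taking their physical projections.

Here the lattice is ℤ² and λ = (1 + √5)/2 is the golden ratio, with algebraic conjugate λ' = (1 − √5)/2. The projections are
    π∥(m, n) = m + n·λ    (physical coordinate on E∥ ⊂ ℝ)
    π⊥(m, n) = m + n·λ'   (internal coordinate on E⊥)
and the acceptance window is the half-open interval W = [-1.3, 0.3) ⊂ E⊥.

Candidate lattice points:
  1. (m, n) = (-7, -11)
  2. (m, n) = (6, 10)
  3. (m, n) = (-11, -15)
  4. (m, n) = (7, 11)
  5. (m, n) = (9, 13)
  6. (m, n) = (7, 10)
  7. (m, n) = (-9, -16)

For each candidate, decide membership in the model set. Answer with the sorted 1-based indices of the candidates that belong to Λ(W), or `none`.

1, 2, 4

Numerically λ ≈ 1.61803 and λ' = −1/λ ≈ -0.61803.
candidate 1: (m,n)=(-7,-11) → π∥ = -7-11·λ ≈ -24.79837, π⊥ = -7-11·λ' ≈ -0.20163 ∈ [-1.3, 0.3) ⇒ IN Λ
candidate 2: (m,n)=(6,10) → π∥ = 6+10·λ ≈ 22.18034, π⊥ = 6+10·λ' ≈ -0.18034 ∈ [-1.3, 0.3) ⇒ IN Λ
candidate 3: (m,n)=(-11,-15) → π∥ = -11-15·λ ≈ -35.27051, π⊥ = -11-15·λ' ≈ -1.72949 ∉ [-1.3, 0.3) ⇒ out
candidate 4: (m,n)=(7,11) → π∥ = 7+11·λ ≈ 24.79837, π⊥ = 7+11·λ' ≈ 0.20163 ∈ [-1.3, 0.3) ⇒ IN Λ
candidate 5: (m,n)=(9,13) → π∥ = 9+13·λ ≈ 30.03444, π⊥ = 9+13·λ' ≈ 0.96556 ∉ [-1.3, 0.3) ⇒ out
candidate 6: (m,n)=(7,10) → π∥ = 7+10·λ ≈ 23.18034, π⊥ = 7+10·λ' ≈ 0.81966 ∉ [-1.3, 0.3) ⇒ out
candidate 7: (m,n)=(-9,-16) → π∥ = -9-16·λ ≈ -34.88854, π⊥ = -9-16·λ' ≈ 0.88854 ∉ [-1.3, 0.3) ⇒ out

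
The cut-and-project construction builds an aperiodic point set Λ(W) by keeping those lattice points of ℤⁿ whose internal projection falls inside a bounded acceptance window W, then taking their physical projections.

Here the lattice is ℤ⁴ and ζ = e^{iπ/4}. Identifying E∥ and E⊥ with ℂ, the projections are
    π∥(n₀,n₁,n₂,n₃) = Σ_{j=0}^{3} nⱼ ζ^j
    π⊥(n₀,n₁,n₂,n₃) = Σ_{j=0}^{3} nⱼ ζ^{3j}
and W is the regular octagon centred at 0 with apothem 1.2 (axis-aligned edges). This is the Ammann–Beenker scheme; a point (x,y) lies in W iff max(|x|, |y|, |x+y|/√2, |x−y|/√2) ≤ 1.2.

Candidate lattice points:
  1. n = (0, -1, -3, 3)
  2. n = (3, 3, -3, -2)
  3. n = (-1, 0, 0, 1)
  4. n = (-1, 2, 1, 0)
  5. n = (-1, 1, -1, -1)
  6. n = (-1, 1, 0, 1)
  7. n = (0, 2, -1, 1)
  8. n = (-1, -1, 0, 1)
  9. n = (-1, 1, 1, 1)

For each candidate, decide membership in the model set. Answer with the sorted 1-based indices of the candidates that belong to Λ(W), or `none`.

3, 8, 9

With ζ = e^{iπ/4} the internal vectors are ζ^0,ζ^3,ζ^6,ζ^9.
#1 (0, -1, -3, 3): internal (2.82843, 4.41421); octagon support 5.12132 vs apothem 1.2 → ∉ W
#2 (3, 3, -3, -2): internal (-0.53553, 3.70711); octagon support 3.70711 vs apothem 1.2 → ∉ W
#3 (-1, 0, 0, 1): internal (-0.29289, 0.70711); octagon support 0.70711 vs apothem 1.2 → ∈ W
#4 (-1, 2, 1, 0): internal (-2.41421, 0.41421); octagon support 2.41421 vs apothem 1.2 → ∉ W
#5 (-1, 1, -1, -1): internal (-2.41421, 1.00000); octagon support 2.41421 vs apothem 1.2 → ∉ W
#6 (-1, 1, 0, 1): internal (-1.00000, 1.41421); octagon support 1.70711 vs apothem 1.2 → ∉ W
#7 (0, 2, -1, 1): internal (-0.70711, 3.12132); octagon support 3.12132 vs apothem 1.2 → ∉ W
#8 (-1, -1, 0, 1): internal (0.41421, 0.00000); octagon support 0.41421 vs apothem 1.2 → ∈ W
#9 (-1, 1, 1, 1): internal (-1.00000, 0.41421); octagon support 1.00000 vs apothem 1.2 → ∈ W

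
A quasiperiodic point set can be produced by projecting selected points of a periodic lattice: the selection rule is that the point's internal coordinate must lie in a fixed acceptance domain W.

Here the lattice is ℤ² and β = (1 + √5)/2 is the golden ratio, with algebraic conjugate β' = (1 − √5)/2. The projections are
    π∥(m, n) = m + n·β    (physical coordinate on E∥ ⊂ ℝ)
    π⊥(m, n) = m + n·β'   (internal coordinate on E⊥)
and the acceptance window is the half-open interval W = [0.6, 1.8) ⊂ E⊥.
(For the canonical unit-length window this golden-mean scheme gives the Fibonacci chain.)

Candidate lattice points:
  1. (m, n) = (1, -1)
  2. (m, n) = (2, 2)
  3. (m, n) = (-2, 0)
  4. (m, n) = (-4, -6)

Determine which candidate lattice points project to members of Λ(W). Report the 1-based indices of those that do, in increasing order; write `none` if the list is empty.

Numerically β ≈ 1.6180 and β' = −1/β ≈ -0.6180.
[1] lift (1,-1): star map gives 1.6180; window check 0.6 ≤ 1.6180 < 1.8 is true → IN Λ
[2] lift (2,2): star map gives 0.7639; window check 0.6 ≤ 0.7639 < 1.8 is true → IN Λ
[3] lift (-2,0): star map gives -2.0000; window check 0.6 ≤ -2.0000 < 1.8 is false → out
[4] lift (-4,-6): star map gives -0.2918; window check 0.6 ≤ -0.2918 < 1.8 is false → out

1, 2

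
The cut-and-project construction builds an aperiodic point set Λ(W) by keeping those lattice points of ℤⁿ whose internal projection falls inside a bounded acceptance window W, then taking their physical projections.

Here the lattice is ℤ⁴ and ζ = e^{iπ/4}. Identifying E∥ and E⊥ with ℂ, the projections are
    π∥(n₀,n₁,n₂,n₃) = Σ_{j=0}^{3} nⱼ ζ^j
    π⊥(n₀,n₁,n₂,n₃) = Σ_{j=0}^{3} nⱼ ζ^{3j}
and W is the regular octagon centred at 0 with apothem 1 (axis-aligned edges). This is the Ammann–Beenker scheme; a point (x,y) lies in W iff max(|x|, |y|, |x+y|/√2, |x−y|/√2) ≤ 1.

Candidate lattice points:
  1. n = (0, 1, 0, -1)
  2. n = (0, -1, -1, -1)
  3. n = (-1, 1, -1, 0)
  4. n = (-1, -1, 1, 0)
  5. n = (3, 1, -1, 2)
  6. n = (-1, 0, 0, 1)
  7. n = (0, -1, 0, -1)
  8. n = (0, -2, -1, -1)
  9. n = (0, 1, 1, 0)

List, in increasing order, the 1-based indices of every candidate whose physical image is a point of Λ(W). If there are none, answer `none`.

2, 6, 9

π⊥(n) = n₀ + n₁ζ³ + n₂ζ⁶ + n₃ζ⁹ where ζ = e^{iπ/4}.
#1 (0, 1, 0, -1): internal (-1.41421, 0.00000); octagon support 1.41421 vs apothem 1 → ∉ W
#2 (0, -1, -1, -1): internal (0.00000, -0.41421); octagon support 0.41421 vs apothem 1 → ∈ W
#3 (-1, 1, -1, 0): internal (-1.70711, 1.70711); octagon support 2.41421 vs apothem 1 → ∉ W
#4 (-1, -1, 1, 0): internal (-0.29289, -1.70711); octagon support 1.70711 vs apothem 1 → ∉ W
#5 (3, 1, -1, 2): internal (3.70711, 3.12132); octagon support 4.82843 vs apothem 1 → ∉ W
#6 (-1, 0, 0, 1): internal (-0.29289, 0.70711); octagon support 0.70711 vs apothem 1 → ∈ W
#7 (0, -1, 0, -1): internal (0.00000, -1.41421); octagon support 1.41421 vs apothem 1 → ∉ W
#8 (0, -2, -1, -1): internal (0.70711, -1.12132); octagon support 1.29289 vs apothem 1 → ∉ W
#9 (0, 1, 1, 0): internal (-0.70711, -0.29289); octagon support 0.70711 vs apothem 1 → ∈ W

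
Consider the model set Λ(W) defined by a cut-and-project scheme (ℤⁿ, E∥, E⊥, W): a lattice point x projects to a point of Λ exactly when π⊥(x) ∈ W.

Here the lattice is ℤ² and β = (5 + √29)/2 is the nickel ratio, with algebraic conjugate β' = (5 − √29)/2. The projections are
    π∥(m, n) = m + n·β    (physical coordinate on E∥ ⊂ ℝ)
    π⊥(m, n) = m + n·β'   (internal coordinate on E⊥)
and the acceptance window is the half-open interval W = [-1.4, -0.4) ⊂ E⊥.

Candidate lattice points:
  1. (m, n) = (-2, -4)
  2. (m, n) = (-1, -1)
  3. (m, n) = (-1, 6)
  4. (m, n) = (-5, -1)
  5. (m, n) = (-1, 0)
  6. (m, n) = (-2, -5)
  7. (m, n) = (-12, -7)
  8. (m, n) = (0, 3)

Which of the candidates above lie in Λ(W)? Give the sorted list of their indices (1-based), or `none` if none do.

1, 2, 5, 6, 8

β' = (5−√29)/2 ≈ -0.1926.
#1 (-2,-4): internal coord -2 + (-4)·β' = -1.2297; -1.2297 ∈ [-1.4, -0.4) → IN Λ
#2 (-1,-1): internal coord -1 + (-1)·β' = -0.8074; -0.8074 ∈ [-1.4, -0.4) → IN Λ
#3 (-1,6): internal coord -1 + (6)·β' = -2.1555; -2.1555 ∉ [-1.4, -0.4) → out
#4 (-5,-1): internal coord -5 + (-1)·β' = -4.8074; -4.8074 ∉ [-1.4, -0.4) → out
#5 (-1,0): internal coord -1 + (0)·β' = -1.0000; -1.0000 ∈ [-1.4, -0.4) → IN Λ
#6 (-2,-5): internal coord -2 + (-5)·β' = -1.0371; -1.0371 ∈ [-1.4, -0.4) → IN Λ
#7 (-12,-7): internal coord -12 + (-7)·β' = -10.6519; -10.6519 ∉ [-1.4, -0.4) → out
#8 (0,3): internal coord 0 + (3)·β' = -0.5777; -0.5777 ∈ [-1.4, -0.4) → IN Λ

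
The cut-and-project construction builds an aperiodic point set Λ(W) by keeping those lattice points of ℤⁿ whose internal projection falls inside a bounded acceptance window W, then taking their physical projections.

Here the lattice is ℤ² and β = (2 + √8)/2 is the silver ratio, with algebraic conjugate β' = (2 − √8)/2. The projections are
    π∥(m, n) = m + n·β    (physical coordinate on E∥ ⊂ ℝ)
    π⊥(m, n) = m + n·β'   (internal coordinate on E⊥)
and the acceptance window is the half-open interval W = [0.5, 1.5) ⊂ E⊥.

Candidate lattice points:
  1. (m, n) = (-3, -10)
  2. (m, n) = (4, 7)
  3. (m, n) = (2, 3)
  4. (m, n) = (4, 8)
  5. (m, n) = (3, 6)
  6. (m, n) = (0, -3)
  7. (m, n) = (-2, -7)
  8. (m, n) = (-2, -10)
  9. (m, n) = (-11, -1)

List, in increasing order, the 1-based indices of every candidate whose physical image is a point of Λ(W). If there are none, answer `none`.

Numerically β ≈ 2.4142 and β' = −1/β ≈ -0.4142.
[1] lift (-3,-10): star map gives 1.1421; window check 0.5 ≤ 1.1421 < 1.5 is true → IN Λ
[2] lift (4,7): star map gives 1.1005; window check 0.5 ≤ 1.1005 < 1.5 is true → IN Λ
[3] lift (2,3): star map gives 0.7574; window check 0.5 ≤ 0.7574 < 1.5 is true → IN Λ
[4] lift (4,8): star map gives 0.6863; window check 0.5 ≤ 0.6863 < 1.5 is true → IN Λ
[5] lift (3,6): star map gives 0.5147; window check 0.5 ≤ 0.5147 < 1.5 is true → IN Λ
[6] lift (0,-3): star map gives 1.2426; window check 0.5 ≤ 1.2426 < 1.5 is true → IN Λ
[7] lift (-2,-7): star map gives 0.8995; window check 0.5 ≤ 0.8995 < 1.5 is true → IN Λ
[8] lift (-2,-10): star map gives 2.1421; window check 0.5 ≤ 2.1421 < 1.5 is false → out
[9] lift (-11,-1): star map gives -10.5858; window check 0.5 ≤ -10.5858 < 1.5 is false → out

1, 2, 3, 4, 5, 6, 7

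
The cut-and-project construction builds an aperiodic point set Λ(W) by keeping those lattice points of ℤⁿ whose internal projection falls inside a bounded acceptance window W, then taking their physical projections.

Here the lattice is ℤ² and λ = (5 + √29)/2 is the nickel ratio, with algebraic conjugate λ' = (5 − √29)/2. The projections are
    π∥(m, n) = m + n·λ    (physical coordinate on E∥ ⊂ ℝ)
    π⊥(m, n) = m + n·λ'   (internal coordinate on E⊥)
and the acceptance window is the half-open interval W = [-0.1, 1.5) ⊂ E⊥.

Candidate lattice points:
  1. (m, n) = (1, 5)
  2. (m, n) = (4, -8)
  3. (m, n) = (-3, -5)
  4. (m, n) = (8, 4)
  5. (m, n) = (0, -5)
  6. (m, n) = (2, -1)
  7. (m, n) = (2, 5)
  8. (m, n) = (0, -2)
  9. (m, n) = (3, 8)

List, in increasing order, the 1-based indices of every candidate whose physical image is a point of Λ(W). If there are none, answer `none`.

λ' = (5−√29)/2 ≈ -0.192582.
candidate 1: (m,n)=(1,5) → π∥ = 1+5·λ ≈ 26.962912, π⊥ = 1+5·λ' ≈ 0.037088 ∈ [-0.1, 1.5) ⇒ IN Λ
candidate 2: (m,n)=(4,-8) → π∥ = 4-8·λ ≈ -37.540659, π⊥ = 4-8·λ' ≈ 5.540659 ∉ [-0.1, 1.5) ⇒ out
candidate 3: (m,n)=(-3,-5) → π∥ = -3-5·λ ≈ -28.962912, π⊥ = -3-5·λ' ≈ -2.037088 ∉ [-0.1, 1.5) ⇒ out
candidate 4: (m,n)=(8,4) → π∥ = 8+4·λ ≈ 28.770330, π⊥ = 8+4·λ' ≈ 7.229670 ∉ [-0.1, 1.5) ⇒ out
candidate 5: (m,n)=(0,-5) → π∥ = 0-5·λ ≈ -25.962912, π⊥ = 0-5·λ' ≈ 0.962912 ∈ [-0.1, 1.5) ⇒ IN Λ
candidate 6: (m,n)=(2,-1) → π∥ = 2-1·λ ≈ -3.192582, π⊥ = 2-1·λ' ≈ 2.192582 ∉ [-0.1, 1.5) ⇒ out
candidate 7: (m,n)=(2,5) → π∥ = 2+5·λ ≈ 27.962912, π⊥ = 2+5·λ' ≈ 1.037088 ∈ [-0.1, 1.5) ⇒ IN Λ
candidate 8: (m,n)=(0,-2) → π∥ = 0-2·λ ≈ -10.385165, π⊥ = 0-2·λ' ≈ 0.385165 ∈ [-0.1, 1.5) ⇒ IN Λ
candidate 9: (m,n)=(3,8) → π∥ = 3+8·λ ≈ 44.540659, π⊥ = 3+8·λ' ≈ 1.459341 ∈ [-0.1, 1.5) ⇒ IN Λ

1, 5, 7, 8, 9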